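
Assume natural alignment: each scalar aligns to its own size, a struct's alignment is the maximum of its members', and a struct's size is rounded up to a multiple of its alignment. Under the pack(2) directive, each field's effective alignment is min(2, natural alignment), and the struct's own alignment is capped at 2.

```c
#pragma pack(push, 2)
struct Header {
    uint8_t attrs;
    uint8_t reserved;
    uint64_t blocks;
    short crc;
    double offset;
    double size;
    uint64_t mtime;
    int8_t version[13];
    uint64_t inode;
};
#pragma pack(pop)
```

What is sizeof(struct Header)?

58 bytes

attrs at 0 (size 1, align 1) → ends 1
reserved at 1 (size 1, align 1) → ends 2
blocks at 2 (size 8, align 2) → ends 10
crc at 10 (size 2, align 2) → ends 12
offset at 12 (size 8, align 2) → ends 20
size at 20 (size 8, align 2) → ends 28
mtime at 28 (size 8, align 2) → ends 36
version at 36 (size 13, align 1) → ends 49
pad 1 to align 2 for inode
inode at 50 (size 8, align 2) → ends 58
total 58 bytes, alignment 2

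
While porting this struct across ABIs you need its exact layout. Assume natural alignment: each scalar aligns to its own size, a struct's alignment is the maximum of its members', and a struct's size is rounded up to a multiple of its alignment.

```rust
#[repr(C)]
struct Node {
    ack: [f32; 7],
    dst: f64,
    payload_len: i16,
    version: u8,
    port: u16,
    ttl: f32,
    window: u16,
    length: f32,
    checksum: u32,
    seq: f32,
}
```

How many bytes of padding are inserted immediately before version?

@0: ack [28B, align 4] → 28
+4 pad (align 8)
@32: dst [8B, align 8] → 40
@40: payload_len [2B, align 2] → 42
@42: version [1B, align 1] → 43

0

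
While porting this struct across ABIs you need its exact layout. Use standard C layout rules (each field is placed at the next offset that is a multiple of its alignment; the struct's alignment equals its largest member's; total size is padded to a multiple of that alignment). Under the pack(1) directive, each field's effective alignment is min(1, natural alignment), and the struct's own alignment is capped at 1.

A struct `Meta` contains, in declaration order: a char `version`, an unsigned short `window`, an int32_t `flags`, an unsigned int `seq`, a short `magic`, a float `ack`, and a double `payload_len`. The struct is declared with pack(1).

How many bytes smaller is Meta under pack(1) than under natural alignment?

natural layout:
  0..1  version  (1B, 1-aligned)
  1..2  -- padding (1B)
  2..4  window  (2B, 2-aligned)
  4..8  flags  (4B, 4-aligned)
  8..12  seq  (4B, 4-aligned)
  12..14  magic  (2B, 2-aligned)
  14..16  -- padding (2B)
  16..20  ack  (4B, 4-aligned)
  20..24  -- padding (4B)
  24..32  payload_len  (8B, 8-aligned)
  sizeof = 32, alignof = 8
packed(1) layout:
  0..1  version  (1B, 1-aligned)
  1..3  window  (2B, 1-aligned)
  3..7  flags  (4B, 1-aligned)
  7..11  seq  (4B, 1-aligned)
  11..13  magic  (2B, 1-aligned)
  13..17  ack  (4B, 1-aligned)
  17..25  payload_len  (8B, 1-aligned)
  sizeof = 25, alignof = 1
32 − 25 = 7

7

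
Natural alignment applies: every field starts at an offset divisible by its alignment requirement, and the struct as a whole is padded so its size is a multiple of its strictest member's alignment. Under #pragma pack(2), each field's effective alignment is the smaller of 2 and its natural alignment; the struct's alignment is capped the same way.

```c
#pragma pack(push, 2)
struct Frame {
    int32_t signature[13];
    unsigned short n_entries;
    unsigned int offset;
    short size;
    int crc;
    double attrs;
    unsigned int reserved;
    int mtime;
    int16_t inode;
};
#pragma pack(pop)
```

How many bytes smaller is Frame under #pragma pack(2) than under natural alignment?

natural layout:
  0..52  signature  (52B, 4-aligned)
  52..54  n_entries  (2B, 2-aligned)
  54..56  -- padding (2B)
  56..60  offset  (4B, 4-aligned)
  60..62  size  (2B, 2-aligned)
  62..64  -- padding (2B)
  64..68  crc  (4B, 4-aligned)
  68..72  -- padding (4B)
  72..80  attrs  (8B, 8-aligned)
  80..84  reserved  (4B, 4-aligned)
  84..88  mtime  (4B, 4-aligned)
  88..90  inode  (2B, 2-aligned)
  90..96  -- tail padding (6B)
  sizeof = 96, alignof = 8
packed(2) layout:
  0..52  signature  (52B, 2-aligned)
  52..54  n_entries  (2B, 2-aligned)
  54..58  offset  (4B, 2-aligned)
  58..60  size  (2B, 2-aligned)
  60..64  crc  (4B, 2-aligned)
  64..72  attrs  (8B, 2-aligned)
  72..76  reserved  (4B, 2-aligned)
  76..80  mtime  (4B, 2-aligned)
  80..82  inode  (2B, 2-aligned)
  sizeof = 82, alignof = 2
96 − 82 = 14

14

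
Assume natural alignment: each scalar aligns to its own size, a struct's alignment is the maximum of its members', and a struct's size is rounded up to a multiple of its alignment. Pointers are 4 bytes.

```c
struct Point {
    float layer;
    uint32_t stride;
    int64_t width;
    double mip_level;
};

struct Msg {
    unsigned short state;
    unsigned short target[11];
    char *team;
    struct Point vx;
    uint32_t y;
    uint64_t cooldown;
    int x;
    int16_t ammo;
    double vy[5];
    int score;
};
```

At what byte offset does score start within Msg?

120

Point: @0: layer [4B, align 4] → 4; @4: stride [4B, align 4] → 8; @8: width [8B, align 8] → 16; @16: mip_level [8B, align 8] → 24; size 24, align 8
@0: state [2B, align 2] → 2
@2: target [22B, align 2] → 24
@24: team [4B, align 4] → 28
+4 pad (align 8)
@32: vx [24B, align 8] → 56
@56: y [4B, align 4] → 60
+4 pad (align 8)
@64: cooldown [8B, align 8] → 72
@72: x [4B, align 4] → 76
@76: ammo [2B, align 2] → 78
+2 pad (align 8)
@80: vy [40B, align 8] → 120
@120: score [4B, align 4] → 124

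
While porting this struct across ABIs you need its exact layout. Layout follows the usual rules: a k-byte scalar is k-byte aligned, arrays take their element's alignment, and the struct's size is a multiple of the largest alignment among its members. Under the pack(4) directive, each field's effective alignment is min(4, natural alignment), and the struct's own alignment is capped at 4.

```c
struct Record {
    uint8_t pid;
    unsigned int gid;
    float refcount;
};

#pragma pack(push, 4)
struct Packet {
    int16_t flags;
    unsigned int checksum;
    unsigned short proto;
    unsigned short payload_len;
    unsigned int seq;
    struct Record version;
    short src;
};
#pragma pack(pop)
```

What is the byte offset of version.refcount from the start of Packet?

24

Record: 0..1  pid  (1B, 1-aligned); 1..4  -- padding (3B); 4..8  gid  (4B, 4-aligned); 8..12  refcount  (4B, 4-aligned); sizeof = 12, alignof = 4
0..2  flags  (2B, 2-aligned)
2..4  -- padding (2B)
4..8  checksum  (4B, 4-aligned)
8..10  proto  (2B, 2-aligned)
10..12  payload_len  (2B, 2-aligned)
12..16  seq  (4B, 4-aligned)
16..28  version  (12B, 4-aligned)
within Record: refcount at 8
16 + 8 = 24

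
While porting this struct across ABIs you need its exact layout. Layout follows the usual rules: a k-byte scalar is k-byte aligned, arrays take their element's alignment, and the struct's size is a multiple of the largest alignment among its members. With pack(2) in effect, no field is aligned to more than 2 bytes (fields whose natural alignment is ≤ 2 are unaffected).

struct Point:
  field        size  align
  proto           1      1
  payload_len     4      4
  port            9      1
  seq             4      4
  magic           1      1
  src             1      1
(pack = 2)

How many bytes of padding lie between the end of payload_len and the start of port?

0

0..1  proto  (1B, 1-aligned)
1..2  -- padding (1B)
2..6  payload_len  (4B, 2-aligned)
6..15  port  (9B, 1-aligned)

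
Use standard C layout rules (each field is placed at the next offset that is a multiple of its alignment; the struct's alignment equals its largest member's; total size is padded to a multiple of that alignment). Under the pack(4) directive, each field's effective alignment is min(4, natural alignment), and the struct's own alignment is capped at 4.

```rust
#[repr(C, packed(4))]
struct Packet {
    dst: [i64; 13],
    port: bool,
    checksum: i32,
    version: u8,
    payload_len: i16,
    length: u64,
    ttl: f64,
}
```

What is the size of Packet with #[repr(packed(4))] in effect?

@0: dst [104B, align 4] → 104
@104: port [1B, align 1] → 105
+3 pad (align 4)
@108: checksum [4B, align 4] → 112
@112: version [1B, align 1] → 113
+1 pad (align 2)
@114: payload_len [2B, align 2] → 116
@116: length [8B, align 4] → 124
@124: ttl [8B, align 4] → 132
size 132, align 4

132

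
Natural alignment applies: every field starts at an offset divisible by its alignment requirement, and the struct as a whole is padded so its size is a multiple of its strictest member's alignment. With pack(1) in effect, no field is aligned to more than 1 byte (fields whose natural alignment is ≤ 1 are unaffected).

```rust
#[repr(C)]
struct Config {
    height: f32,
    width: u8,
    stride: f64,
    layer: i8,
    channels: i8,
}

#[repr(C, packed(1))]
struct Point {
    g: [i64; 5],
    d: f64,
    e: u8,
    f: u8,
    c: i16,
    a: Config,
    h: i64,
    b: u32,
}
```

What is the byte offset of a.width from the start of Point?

56

Config: @0: height [4B, align 4] → 4; @4: width [1B, align 1] → 5; +3 pad (align 8); @8: stride [8B, align 8] → 16; @16: layer [1B, align 1] → 17; @17: channels [1B, align 1] → 18; +6 tail pad (align 8); size 24, align 8
@0: g [40B, align 1] → 40
@40: d [8B, align 1] → 48
@48: e [1B, align 1] → 49
@49: f [1B, align 1] → 50
@50: c [2B, align 1] → 52
@52: a [24B, align 1] → 76
within Config: width at 4
52 + 4 = 56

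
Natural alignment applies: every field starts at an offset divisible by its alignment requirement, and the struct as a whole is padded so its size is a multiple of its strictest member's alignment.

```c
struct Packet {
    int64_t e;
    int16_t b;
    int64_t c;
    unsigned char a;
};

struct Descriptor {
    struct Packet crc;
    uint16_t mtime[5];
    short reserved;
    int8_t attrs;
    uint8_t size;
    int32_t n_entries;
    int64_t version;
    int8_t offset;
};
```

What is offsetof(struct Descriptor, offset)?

64

Packet: 0..8  e  (8B, 8-aligned); 8..10  b  (2B, 2-aligned); 10..16  -- padding (6B); 16..24  c  (8B, 8-aligned); 24..25  a  (1B, 1-aligned); 25..32  -- tail padding (7B); sizeof = 32, alignof = 8
0..32  crc  (32B, 8-aligned)
32..42  mtime  (10B, 2-aligned)
42..44  reserved  (2B, 2-aligned)
44..45  attrs  (1B, 1-aligned)
45..46  size  (1B, 1-aligned)
46..48  -- padding (2B)
48..52  n_entries  (4B, 4-aligned)
52..56  -- padding (4B)
56..64  version  (8B, 8-aligned)
64..65  offset  (1B, 1-aligned)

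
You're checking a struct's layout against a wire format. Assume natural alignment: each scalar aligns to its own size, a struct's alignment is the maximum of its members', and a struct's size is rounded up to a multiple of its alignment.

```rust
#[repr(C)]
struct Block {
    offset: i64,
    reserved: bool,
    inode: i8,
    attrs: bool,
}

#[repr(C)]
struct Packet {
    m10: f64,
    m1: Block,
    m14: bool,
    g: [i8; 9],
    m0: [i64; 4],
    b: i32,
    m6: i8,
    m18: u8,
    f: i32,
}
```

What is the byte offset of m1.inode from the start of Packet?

17

Block: 0..8  offset  (8B, 8-aligned); 8..9  reserved  (1B, 1-aligned); 9..10  inode  (1B, 1-aligned); 10..11  attrs  (1B, 1-aligned); 11..16  -- tail padding (5B); sizeof = 16, alignof = 8
0..8  m10  (8B, 8-aligned)
8..24  m1  (16B, 8-aligned)
within Block: inode at 9
8 + 9 = 17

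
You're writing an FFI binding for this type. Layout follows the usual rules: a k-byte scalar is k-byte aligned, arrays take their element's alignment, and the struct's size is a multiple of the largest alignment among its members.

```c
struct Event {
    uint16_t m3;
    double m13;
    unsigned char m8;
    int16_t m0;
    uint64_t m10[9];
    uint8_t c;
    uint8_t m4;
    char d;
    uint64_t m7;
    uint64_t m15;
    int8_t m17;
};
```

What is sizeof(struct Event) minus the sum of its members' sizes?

0..2  m3  (2B, 2-aligned)
2..8  -- padding (6B)
8..16  m13  (8B, 8-aligned)
16..17  m8  (1B, 1-aligned)
17..18  -- padding (1B)
18..20  m0  (2B, 2-aligned)
20..24  -- padding (4B)
24..96  m10  (72B, 8-aligned)
96..97  c  (1B, 1-aligned)
97..98  m4  (1B, 1-aligned)
98..99  d  (1B, 1-aligned)
99..104  -- padding (5B)
104..112  m7  (8B, 8-aligned)
112..120  m15  (8B, 8-aligned)
120..121  m17  (1B, 1-aligned)
121..128  -- tail padding (7B)
sizeof = 128, alignof = 8
data bytes 105, size 128 → padding 23

23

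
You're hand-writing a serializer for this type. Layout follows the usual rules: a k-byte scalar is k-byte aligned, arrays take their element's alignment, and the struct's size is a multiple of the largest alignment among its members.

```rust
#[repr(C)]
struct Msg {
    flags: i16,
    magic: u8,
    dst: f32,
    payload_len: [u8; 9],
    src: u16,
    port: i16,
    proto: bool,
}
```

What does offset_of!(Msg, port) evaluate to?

@0: flags [2B, align 2] → 2
@2: magic [1B, align 1] → 3
+1 pad (align 4)
@4: dst [4B, align 4] → 8
@8: payload_len [9B, align 1] → 17
+1 pad (align 2)
@18: src [2B, align 2] → 20
@20: port [2B, align 2] → 22

20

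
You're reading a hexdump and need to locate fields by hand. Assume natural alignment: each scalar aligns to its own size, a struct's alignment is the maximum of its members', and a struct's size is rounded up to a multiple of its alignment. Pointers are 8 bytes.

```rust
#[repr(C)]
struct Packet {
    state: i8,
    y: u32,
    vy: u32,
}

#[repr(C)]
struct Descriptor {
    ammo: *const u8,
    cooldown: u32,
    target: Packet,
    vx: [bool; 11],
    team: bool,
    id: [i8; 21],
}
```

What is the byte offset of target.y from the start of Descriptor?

Packet: @0: state [1B, align 1] → 1; +3 pad (align 4); @4: y [4B, align 4] → 8; @8: vy [4B, align 4] → 12; size 12, align 4
@0: ammo [8B, align 8] → 8
@8: cooldown [4B, align 4] → 12
@12: target [12B, align 4] → 24
within Packet: y at 4
12 + 4 = 16

16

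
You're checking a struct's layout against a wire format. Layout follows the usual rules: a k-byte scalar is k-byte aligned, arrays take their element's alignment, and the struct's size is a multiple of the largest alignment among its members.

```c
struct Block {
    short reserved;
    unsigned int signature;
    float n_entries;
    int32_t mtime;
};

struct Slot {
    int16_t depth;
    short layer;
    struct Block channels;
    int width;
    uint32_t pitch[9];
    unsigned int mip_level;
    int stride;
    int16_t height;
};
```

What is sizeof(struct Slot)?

Block: reserved at 0 (size 2, align 2) → ends 2; pad 2 to align 4 for signature; signature at 4 (size 4, align 4) → ends 8; n_entries at 8 (size 4, align 4) → ends 12; mtime at 12 (size 4, align 4) → ends 16; total 16 bytes, alignment 4
depth at 0 (size 2, align 2) → ends 2
layer at 2 (size 2, align 2) → ends 4
channels at 4 (size 16, align 4) → ends 20
width at 20 (size 4, align 4) → ends 24
pitch at 24 (size 36, align 4) → ends 60
mip_level at 60 (size 4, align 4) → ends 64
stride at 64 (size 4, align 4) → ends 68
height at 68 (size 2, align 2) → ends 70
tail pad 2 to reach multiple of 4
total 72 bytes, alignment 4

72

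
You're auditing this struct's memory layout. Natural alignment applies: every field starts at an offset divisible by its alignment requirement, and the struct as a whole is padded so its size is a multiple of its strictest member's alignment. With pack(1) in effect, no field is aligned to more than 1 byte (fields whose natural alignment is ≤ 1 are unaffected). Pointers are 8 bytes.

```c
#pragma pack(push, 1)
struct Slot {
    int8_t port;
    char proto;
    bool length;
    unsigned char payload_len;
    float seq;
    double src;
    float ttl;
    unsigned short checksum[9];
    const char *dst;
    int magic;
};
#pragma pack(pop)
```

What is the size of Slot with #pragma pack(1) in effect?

0..1  port  (1B, 1-aligned)
1..2  proto  (1B, 1-aligned)
2..3  length  (1B, 1-aligned)
3..4  payload_len  (1B, 1-aligned)
4..8  seq  (4B, 1-aligned)
8..16  src  (8B, 1-aligned)
16..20  ttl  (4B, 1-aligned)
20..38  checksum  (18B, 1-aligned)
38..46  dst  (8B, 1-aligned)
46..50  magic  (4B, 1-aligned)
sizeof = 50, alignof = 1

50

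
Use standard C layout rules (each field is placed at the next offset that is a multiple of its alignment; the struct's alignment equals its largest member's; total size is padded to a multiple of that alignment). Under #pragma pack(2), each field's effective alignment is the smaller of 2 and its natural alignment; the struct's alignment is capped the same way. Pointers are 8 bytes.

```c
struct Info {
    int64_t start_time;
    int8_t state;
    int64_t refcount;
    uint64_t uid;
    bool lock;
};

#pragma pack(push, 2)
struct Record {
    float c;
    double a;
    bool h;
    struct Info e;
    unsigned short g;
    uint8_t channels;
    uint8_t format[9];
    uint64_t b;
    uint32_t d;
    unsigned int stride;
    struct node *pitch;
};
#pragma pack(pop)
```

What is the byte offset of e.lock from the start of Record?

46

Info: 0..8  start_time  (8B, 8-aligned); 8..9  state  (1B, 1-aligned); 9..16  -- padding (7B); 16..24  refcount  (8B, 8-aligned); 24..32  uid  (8B, 8-aligned); 32..33  lock  (1B, 1-aligned); 33..40  -- tail padding (7B); sizeof = 40, alignof = 8
0..4  c  (4B, 2-aligned)
4..12  a  (8B, 2-aligned)
12..13  h  (1B, 1-aligned)
13..14  -- padding (1B)
14..54  e  (40B, 2-aligned)
within Info: lock at 32
14 + 32 = 46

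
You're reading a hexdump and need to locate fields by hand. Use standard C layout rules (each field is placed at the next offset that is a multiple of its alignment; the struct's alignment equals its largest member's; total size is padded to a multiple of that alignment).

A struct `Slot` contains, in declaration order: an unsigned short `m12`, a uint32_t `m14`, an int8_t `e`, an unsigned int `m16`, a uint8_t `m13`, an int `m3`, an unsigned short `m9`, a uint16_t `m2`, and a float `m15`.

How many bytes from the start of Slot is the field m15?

28

0..2  m12  (2B, 2-aligned)
2..4  -- padding (2B)
4..8  m14  (4B, 4-aligned)
8..9  e  (1B, 1-aligned)
9..12  -- padding (3B)
12..16  m16  (4B, 4-aligned)
16..17  m13  (1B, 1-aligned)
17..20  -- padding (3B)
20..24  m3  (4B, 4-aligned)
24..26  m9  (2B, 2-aligned)
26..28  m2  (2B, 2-aligned)
28..32  m15  (4B, 4-aligned)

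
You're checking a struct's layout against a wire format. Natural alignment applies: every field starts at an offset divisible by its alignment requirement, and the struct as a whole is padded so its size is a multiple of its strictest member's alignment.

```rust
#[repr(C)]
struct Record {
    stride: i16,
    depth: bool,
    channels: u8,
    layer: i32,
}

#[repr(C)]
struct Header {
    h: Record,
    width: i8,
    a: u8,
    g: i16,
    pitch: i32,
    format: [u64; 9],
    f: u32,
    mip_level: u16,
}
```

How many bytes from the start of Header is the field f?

88

Record: @0: stride [2B, align 2] → 2; @2: depth [1B, align 1] → 3; @3: channels [1B, align 1] → 4; @4: layer [4B, align 4] → 8; size 8, align 4
@0: h [8B, align 4] → 8
@8: width [1B, align 1] → 9
@9: a [1B, align 1] → 10
@10: g [2B, align 2] → 12
@12: pitch [4B, align 4] → 16
@16: format [72B, align 8] → 88
@88: f [4B, align 4] → 92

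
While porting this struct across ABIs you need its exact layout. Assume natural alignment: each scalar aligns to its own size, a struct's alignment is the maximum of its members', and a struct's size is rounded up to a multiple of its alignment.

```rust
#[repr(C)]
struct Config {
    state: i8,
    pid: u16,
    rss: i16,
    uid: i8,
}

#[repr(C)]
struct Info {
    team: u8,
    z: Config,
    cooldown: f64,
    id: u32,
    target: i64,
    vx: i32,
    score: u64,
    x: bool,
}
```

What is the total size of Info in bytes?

64 bytes

Config: 0..1  state  (1B, 1-aligned); 1..2  -- padding (1B); 2..4  pid  (2B, 2-aligned); 4..6  rss  (2B, 2-aligned); 6..7  uid  (1B, 1-aligned); 7..8  -- tail padding (1B); sizeof = 8, alignof = 2
0..1  team  (1B, 1-aligned)
1..2  -- padding (1B)
2..10  z  (8B, 2-aligned)
10..16  -- padding (6B)
16..24  cooldown  (8B, 8-aligned)
24..28  id  (4B, 4-aligned)
28..32  -- padding (4B)
32..40  target  (8B, 8-aligned)
40..44  vx  (4B, 4-aligned)
44..48  -- padding (4B)
48..56  score  (8B, 8-aligned)
56..57  x  (1B, 1-aligned)
57..64  -- tail padding (7B)
sizeof = 64, alignof = 8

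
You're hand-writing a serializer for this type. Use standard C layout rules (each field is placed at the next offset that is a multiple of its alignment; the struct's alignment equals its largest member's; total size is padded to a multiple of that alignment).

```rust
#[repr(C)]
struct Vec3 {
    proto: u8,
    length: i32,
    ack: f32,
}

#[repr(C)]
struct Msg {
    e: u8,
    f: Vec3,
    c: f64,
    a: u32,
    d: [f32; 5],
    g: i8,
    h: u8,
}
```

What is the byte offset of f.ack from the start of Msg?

Vec3: 0..1  proto  (1B, 1-aligned); 1..4  -- padding (3B); 4..8  length  (4B, 4-aligned); 8..12  ack  (4B, 4-aligned); sizeof = 12, alignof = 4
0..1  e  (1B, 1-aligned)
1..4  -- padding (3B)
4..16  f  (12B, 4-aligned)
within Vec3: ack at 8
4 + 8 = 12

12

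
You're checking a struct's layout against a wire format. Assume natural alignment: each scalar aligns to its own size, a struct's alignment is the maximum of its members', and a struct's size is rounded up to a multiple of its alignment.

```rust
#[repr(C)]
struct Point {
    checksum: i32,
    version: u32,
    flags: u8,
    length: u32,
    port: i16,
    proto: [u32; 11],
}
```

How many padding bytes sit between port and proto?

@0: checksum [4B, align 4] → 4
@4: version [4B, align 4] → 8
@8: flags [1B, align 1] → 9
+3 pad (align 4)
@12: length [4B, align 4] → 16
@16: port [2B, align 2] → 18
+2 pad (align 4)
@20: proto [44B, align 4] → 64

2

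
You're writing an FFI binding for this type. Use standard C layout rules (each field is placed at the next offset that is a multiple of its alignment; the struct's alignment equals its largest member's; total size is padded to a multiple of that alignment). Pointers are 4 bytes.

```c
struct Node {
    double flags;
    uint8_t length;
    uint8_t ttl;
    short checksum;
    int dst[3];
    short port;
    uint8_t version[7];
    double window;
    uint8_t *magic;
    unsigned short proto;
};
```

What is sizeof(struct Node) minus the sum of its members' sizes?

9

flags at 0 (size 8, align 8) → ends 8
length at 8 (size 1, align 1) → ends 9
ttl at 9 (size 1, align 1) → ends 10
checksum at 10 (size 2, align 2) → ends 12
dst at 12 (size 12, align 4) → ends 24
port at 24 (size 2, align 2) → ends 26
version at 26 (size 7, align 1) → ends 33
pad 7 to align 8 for window
window at 40 (size 8, align 8) → ends 48
magic at 48 (size 4, align 4) → ends 52
proto at 52 (size 2, align 2) → ends 54
tail pad 2 to reach multiple of 8
total 56 bytes, alignment 8
data bytes 47, size 56 → padding 9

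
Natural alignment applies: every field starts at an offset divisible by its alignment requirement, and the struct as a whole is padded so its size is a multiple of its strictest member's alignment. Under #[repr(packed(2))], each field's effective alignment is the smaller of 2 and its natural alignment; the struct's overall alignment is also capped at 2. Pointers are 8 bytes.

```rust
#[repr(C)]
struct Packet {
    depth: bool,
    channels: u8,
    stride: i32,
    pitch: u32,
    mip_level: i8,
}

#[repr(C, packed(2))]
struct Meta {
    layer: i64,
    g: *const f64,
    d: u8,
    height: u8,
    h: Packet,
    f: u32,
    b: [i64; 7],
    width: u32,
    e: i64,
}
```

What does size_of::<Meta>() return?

106 bytes

Packet: depth at 0 (size 1, align 1) → ends 1; channels at 1 (size 1, align 1) → ends 2; pad 2 to align 4 for stride; stride at 4 (size 4, align 4) → ends 8; pitch at 8 (size 4, align 4) → ends 12; mip_level at 12 (size 1, align 1) → ends 13; tail pad 3 to reach multiple of 4; total 16 bytes, alignment 4
layer at 0 (size 8, align 2) → ends 8
g at 8 (size 8, align 2) → ends 16
d at 16 (size 1, align 1) → ends 17
height at 17 (size 1, align 1) → ends 18
h at 18 (size 16, align 2) → ends 34
f at 34 (size 4, align 2) → ends 38
b at 38 (size 56, align 2) → ends 94
width at 94 (size 4, align 2) → ends 98
e at 98 (size 8, align 2) → ends 106
total 106 bytes, alignment 2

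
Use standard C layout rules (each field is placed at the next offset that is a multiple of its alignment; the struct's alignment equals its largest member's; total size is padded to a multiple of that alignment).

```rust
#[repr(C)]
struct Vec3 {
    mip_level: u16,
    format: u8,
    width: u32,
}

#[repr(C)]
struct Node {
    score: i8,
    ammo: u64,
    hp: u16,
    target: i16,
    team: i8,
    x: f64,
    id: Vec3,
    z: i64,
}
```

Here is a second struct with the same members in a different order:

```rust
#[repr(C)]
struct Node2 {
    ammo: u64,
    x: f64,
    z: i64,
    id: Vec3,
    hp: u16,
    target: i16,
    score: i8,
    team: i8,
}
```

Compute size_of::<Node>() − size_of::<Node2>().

8

Vec3: @0: mip_level [2B, align 2] → 2; @2: format [1B, align 1] → 3; +1 pad (align 4); @4: width [4B, align 4] → 8; size 8, align 4
@0: score [1B, align 1] → 1
+7 pad (align 8)
@8: ammo [8B, align 8] → 16
@16: hp [2B, align 2] → 18
@18: target [2B, align 2] → 20
@20: team [1B, align 1] → 21
+3 pad (align 8)
@24: x [8B, align 8] → 32
@32: id [8B, align 4] → 40
@40: z [8B, align 8] → 48
size 48, align 8
— Node2 —
@0: ammo [8B, align 8] → 8
@8: x [8B, align 8] → 16
@16: z [8B, align 8] → 24
@24: id [8B, align 4] → 32
@32: hp [2B, align 2] → 34
@34: target [2B, align 2] → 36
@36: score [1B, align 1] → 37
@37: team [1B, align 1] → 38
+2 tail pad (align 8)
size 40, align 8
48 − 40 = 8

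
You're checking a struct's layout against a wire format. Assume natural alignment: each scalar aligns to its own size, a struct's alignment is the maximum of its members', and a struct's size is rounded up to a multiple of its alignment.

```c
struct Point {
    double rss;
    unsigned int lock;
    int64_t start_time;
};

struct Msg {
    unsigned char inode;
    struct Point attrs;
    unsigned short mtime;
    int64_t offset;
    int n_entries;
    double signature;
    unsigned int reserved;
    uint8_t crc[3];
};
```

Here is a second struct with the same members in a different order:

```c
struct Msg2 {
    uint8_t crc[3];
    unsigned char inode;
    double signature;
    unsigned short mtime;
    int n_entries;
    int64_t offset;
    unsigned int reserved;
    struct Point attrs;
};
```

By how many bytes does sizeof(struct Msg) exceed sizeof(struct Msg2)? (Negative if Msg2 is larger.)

8

Point: 0..8  rss  (8B, 8-aligned); 8..12  lock  (4B, 4-aligned); 12..16  -- padding (4B); 16..24  start_time  (8B, 8-aligned); sizeof = 24, alignof = 8
0..1  inode  (1B, 1-aligned)
1..8  -- padding (7B)
8..32  attrs  (24B, 8-aligned)
32..34  mtime  (2B, 2-aligned)
34..40  -- padding (6B)
40..48  offset  (8B, 8-aligned)
48..52  n_entries  (4B, 4-aligned)
52..56  -- padding (4B)
56..64  signature  (8B, 8-aligned)
64..68  reserved  (4B, 4-aligned)
68..71  crc  (3B, 1-aligned)
71..72  -- tail padding (1B)
sizeof = 72, alignof = 8
— Msg2 —
0..3  crc  (3B, 1-aligned)
3..4  inode  (1B, 1-aligned)
4..8  -- padding (4B)
8..16  signature  (8B, 8-aligned)
16..18  mtime  (2B, 2-aligned)
18..20  -- padding (2B)
20..24  n_entries  (4B, 4-aligned)
24..32  offset  (8B, 8-aligned)
32..36  reserved  (4B, 4-aligned)
36..40  -- padding (4B)
40..64  attrs  (24B, 8-aligned)
sizeof = 64, alignof = 8
72 − 64 = 8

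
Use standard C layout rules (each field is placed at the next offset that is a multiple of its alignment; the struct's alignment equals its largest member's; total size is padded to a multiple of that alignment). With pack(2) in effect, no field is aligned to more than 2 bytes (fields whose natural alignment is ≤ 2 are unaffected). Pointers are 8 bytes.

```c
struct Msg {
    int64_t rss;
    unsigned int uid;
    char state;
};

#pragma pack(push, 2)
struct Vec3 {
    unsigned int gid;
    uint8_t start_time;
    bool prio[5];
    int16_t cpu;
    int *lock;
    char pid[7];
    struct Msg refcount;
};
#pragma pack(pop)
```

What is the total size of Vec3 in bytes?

44 bytes

Msg: rss at 0 (size 8, align 8) → ends 8; uid at 8 (size 4, align 4) → ends 12; state at 12 (size 1, align 1) → ends 13; tail pad 3 to reach multiple of 8; total 16 bytes, alignment 8
gid at 0 (size 4, align 2) → ends 4
start_time at 4 (size 1, align 1) → ends 5
prio at 5 (size 5, align 1) → ends 10
cpu at 10 (size 2, align 2) → ends 12
lock at 12 (size 8, align 2) → ends 20
pid at 20 (size 7, align 1) → ends 27
pad 1 to align 2 for refcount
refcount at 28 (size 16, align 2) → ends 44
total 44 bytes, alignment 2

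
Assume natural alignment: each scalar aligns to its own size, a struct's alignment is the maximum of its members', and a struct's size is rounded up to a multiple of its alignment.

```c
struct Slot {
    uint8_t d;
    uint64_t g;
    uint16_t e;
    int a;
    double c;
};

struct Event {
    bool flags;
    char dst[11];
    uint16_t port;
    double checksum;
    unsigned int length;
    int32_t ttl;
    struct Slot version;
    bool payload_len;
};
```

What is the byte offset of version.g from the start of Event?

Slot: 0..1  d  (1B, 1-aligned); 1..8  -- padding (7B); 8..16  g  (8B, 8-aligned); 16..18  e  (2B, 2-aligned); 18..20  -- padding (2B); 20..24  a  (4B, 4-aligned); 24..32  c  (8B, 8-aligned); sizeof = 32, alignof = 8
0..1  flags  (1B, 1-aligned)
1..12  dst  (11B, 1-aligned)
12..14  port  (2B, 2-aligned)
14..16  -- padding (2B)
16..24  checksum  (8B, 8-aligned)
24..28  length  (4B, 4-aligned)
28..32  ttl  (4B, 4-aligned)
32..64  version  (32B, 8-aligned)
within Slot: g at 8
32 + 8 = 40

40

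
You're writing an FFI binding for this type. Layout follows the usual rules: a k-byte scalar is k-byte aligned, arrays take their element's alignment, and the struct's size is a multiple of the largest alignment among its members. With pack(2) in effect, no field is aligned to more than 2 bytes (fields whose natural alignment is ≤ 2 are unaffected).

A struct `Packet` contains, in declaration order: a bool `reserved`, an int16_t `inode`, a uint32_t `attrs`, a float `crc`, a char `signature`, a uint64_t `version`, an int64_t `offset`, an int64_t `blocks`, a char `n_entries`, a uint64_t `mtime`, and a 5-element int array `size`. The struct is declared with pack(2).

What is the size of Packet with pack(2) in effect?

0..1  reserved  (1B, 1-aligned)
1..2  -- padding (1B)
2..4  inode  (2B, 2-aligned)
4..8  attrs  (4B, 2-aligned)
8..12  crc  (4B, 2-aligned)
12..13  signature  (1B, 1-aligned)
13..14  -- padding (1B)
14..22  version  (8B, 2-aligned)
22..30  offset  (8B, 2-aligned)
30..38  blocks  (8B, 2-aligned)
38..39  n_entries  (1B, 1-aligned)
39..40  -- padding (1B)
40..48  mtime  (8B, 2-aligned)
48..68  size  (20B, 2-aligned)
sizeof = 68, alignof = 2

68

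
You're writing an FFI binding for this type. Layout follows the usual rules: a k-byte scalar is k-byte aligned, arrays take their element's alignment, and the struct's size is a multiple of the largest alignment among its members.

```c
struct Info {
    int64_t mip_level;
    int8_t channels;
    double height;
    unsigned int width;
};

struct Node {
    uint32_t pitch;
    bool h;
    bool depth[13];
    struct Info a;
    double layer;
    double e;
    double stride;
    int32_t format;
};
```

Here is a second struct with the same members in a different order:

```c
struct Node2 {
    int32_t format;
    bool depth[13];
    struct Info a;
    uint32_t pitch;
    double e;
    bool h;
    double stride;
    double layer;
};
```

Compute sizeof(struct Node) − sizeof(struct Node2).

Info: @0: mip_level [8B, align 8] → 8; @8: channels [1B, align 1] → 9; +7 pad (align 8); @16: height [8B, align 8] → 24; @24: width [4B, align 4] → 28; +4 tail pad (align 8); size 32, align 8
@0: pitch [4B, align 4] → 4
@4: h [1B, align 1] → 5
@5: depth [13B, align 1] → 18
+6 pad (align 8)
@24: a [32B, align 8] → 56
@56: layer [8B, align 8] → 64
@64: e [8B, align 8] → 72
@72: stride [8B, align 8] → 80
@80: format [4B, align 4] → 84
+4 tail pad (align 8)
size 88, align 8
— Node2 —
@0: format [4B, align 4] → 4
@4: depth [13B, align 1] → 17
+7 pad (align 8)
@24: a [32B, align 8] → 56
@56: pitch [4B, align 4] → 60
+4 pad (align 8)
@64: e [8B, align 8] → 72
@72: h [1B, align 1] → 73
+7 pad (align 8)
@80: stride [8B, align 8] → 88
@88: layer [8B, align 8] → 96
size 96, align 8
88 − 96 = -8

-8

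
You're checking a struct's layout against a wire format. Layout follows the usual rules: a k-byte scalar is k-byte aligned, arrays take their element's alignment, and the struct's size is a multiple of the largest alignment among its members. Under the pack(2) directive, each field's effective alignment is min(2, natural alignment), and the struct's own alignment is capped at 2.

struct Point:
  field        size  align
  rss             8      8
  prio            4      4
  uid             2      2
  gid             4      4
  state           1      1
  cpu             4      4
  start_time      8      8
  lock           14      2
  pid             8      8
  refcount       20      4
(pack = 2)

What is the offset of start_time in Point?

@0: rss [8B, align 2] → 8
@8: prio [4B, align 2] → 12
@12: uid [2B, align 2] → 14
@14: gid [4B, align 2] → 18
@18: state [1B, align 1] → 19
+1 pad (align 2)
@20: cpu [4B, align 2] → 24
@24: start_time [8B, align 2] → 32

24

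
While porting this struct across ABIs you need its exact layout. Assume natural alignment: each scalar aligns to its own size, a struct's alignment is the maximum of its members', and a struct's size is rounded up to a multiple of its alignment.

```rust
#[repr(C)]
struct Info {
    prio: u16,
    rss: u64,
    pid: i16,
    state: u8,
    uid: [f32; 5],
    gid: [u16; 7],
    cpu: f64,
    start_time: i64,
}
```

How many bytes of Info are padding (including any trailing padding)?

9

0..2  prio  (2B, 2-aligned)
2..8  -- padding (6B)
8..16  rss  (8B, 8-aligned)
16..18  pid  (2B, 2-aligned)
18..19  state  (1B, 1-aligned)
19..20  -- padding (1B)
20..40  uid  (20B, 4-aligned)
40..54  gid  (14B, 2-aligned)
54..56  -- padding (2B)
56..64  cpu  (8B, 8-aligned)
64..72  start_time  (8B, 8-aligned)
sizeof = 72, alignof = 8
data bytes 63, size 72 → padding 9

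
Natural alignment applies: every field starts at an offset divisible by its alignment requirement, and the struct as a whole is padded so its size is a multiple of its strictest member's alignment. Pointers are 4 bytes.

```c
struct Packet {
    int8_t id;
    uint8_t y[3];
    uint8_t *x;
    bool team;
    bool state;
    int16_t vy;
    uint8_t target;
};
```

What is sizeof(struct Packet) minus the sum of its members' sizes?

@0: id [1B, align 1] → 1
@1: y [3B, align 1] → 4
@4: x [4B, align 4] → 8
@8: team [1B, align 1] → 9
@9: state [1B, align 1] → 10
@10: vy [2B, align 2] → 12
@12: target [1B, align 1] → 13
+3 tail pad (align 4)
size 16, align 4
data bytes 13, size 16 → padding 3

3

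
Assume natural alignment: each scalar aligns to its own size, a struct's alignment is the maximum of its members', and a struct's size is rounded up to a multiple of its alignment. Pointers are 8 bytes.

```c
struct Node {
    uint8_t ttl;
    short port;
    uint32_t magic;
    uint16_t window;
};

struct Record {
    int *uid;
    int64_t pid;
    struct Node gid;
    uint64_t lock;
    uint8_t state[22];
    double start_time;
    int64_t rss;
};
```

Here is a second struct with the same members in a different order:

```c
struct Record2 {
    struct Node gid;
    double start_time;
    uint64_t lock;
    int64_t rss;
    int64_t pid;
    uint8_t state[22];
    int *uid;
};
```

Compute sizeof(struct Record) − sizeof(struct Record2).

Node: ttl at 0 (size 1, align 1) → ends 1; pad 1 to align 2 for port; port at 2 (size 2, align 2) → ends 4; magic at 4 (size 4, align 4) → ends 8; window at 8 (size 2, align 2) → ends 10; tail pad 2 to reach multiple of 4; total 12 bytes, alignment 4
uid at 0 (size 8, align 8) → ends 8
pid at 8 (size 8, align 8) → ends 16
gid at 16 (size 12, align 4) → ends 28
pad 4 to align 8 for lock
lock at 32 (size 8, align 8) → ends 40
state at 40 (size 22, align 1) → ends 62
pad 2 to align 8 for start_time
start_time at 64 (size 8, align 8) → ends 72
rss at 72 (size 8, align 8) → ends 80
total 80 bytes, alignment 8
— Record2 —
gid at 0 (size 12, align 4) → ends 12
pad 4 to align 8 for start_time
start_time at 16 (size 8, align 8) → ends 24
lock at 24 (size 8, align 8) → ends 32
rss at 32 (size 8, align 8) → ends 40
pid at 40 (size 8, align 8) → ends 48
state at 48 (size 22, align 1) → ends 70
pad 2 to align 8 for uid
uid at 72 (size 8, align 8) → ends 80
total 80 bytes, alignment 8
80 − 80 = 0

0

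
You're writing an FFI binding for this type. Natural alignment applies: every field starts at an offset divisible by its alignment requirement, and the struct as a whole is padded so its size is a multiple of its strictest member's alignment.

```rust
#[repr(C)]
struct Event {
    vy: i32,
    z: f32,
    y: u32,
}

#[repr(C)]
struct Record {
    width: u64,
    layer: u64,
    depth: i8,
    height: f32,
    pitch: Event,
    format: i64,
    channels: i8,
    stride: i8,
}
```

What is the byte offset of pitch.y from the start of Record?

Event: vy at 0 (size 4, align 4) → ends 4; z at 4 (size 4, align 4) → ends 8; y at 8 (size 4, align 4) → ends 12; total 12 bytes, alignment 4
width at 0 (size 8, align 8) → ends 8
layer at 8 (size 8, align 8) → ends 16
depth at 16 (size 1, align 1) → ends 17
pad 3 to align 4 for height
height at 20 (size 4, align 4) → ends 24
pitch at 24 (size 12, align 4) → ends 36
within Event: y at 8
24 + 8 = 32

32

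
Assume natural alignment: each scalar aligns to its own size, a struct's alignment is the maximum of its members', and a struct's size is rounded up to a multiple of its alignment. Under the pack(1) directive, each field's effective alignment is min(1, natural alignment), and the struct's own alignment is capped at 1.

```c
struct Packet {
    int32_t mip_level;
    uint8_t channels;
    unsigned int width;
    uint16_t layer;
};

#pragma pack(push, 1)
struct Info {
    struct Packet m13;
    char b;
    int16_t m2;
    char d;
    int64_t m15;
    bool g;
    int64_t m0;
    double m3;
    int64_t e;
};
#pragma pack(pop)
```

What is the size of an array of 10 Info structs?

Packet: @0: mip_level [4B, align 4] → 4; @4: channels [1B, align 1] → 5; +3 pad (align 4); @8: width [4B, align 4] → 12; @12: layer [2B, align 2] → 14; +2 tail pad (align 4); size 16, align 4
@0: m13 [16B, align 1] → 16
@16: b [1B, align 1] → 17
@17: m2 [2B, align 1] → 19
@19: d [1B, align 1] → 20
@20: m15 [8B, align 1] → 28
@28: g [1B, align 1] → 29
@29: m0 [8B, align 1] → 37
@37: m3 [8B, align 1] → 45
@45: e [8B, align 1] → 53
size 53, align 1
array of 10: 10 × 53 = 530

530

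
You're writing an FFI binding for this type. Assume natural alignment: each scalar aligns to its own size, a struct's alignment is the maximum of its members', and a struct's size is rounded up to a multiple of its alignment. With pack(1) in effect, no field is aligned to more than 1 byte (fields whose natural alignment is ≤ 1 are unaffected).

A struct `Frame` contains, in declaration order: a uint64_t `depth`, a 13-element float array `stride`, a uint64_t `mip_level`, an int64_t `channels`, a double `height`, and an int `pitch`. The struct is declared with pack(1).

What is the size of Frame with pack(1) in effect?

depth at 0 (size 8, align 1) → ends 8
stride at 8 (size 52, align 1) → ends 60
mip_level at 60 (size 8, align 1) → ends 68
channels at 68 (size 8, align 1) → ends 76
height at 76 (size 8, align 1) → ends 84
pitch at 84 (size 4, align 1) → ends 88
total 88 bytes, alignment 1

88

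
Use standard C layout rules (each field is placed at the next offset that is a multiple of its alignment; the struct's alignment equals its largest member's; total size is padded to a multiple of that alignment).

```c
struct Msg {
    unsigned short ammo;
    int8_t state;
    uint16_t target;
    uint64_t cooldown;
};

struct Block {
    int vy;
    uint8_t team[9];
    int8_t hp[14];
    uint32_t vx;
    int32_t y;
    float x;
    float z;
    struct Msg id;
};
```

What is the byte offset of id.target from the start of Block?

52

Msg: ammo at 0 (size 2, align 2) → ends 2; state at 2 (size 1, align 1) → ends 3; pad 1 to align 2 for target; target at 4 (size 2, align 2) → ends 6; pad 2 to align 8 for cooldown; cooldown at 8 (size 8, align 8) → ends 16; total 16 bytes, alignment 8
vy at 0 (size 4, align 4) → ends 4
team at 4 (size 9, align 1) → ends 13
hp at 13 (size 14, align 1) → ends 27
pad 1 to align 4 for vx
vx at 28 (size 4, align 4) → ends 32
y at 32 (size 4, align 4) → ends 36
x at 36 (size 4, align 4) → ends 40
z at 40 (size 4, align 4) → ends 44
pad 4 to align 8 for id
id at 48 (size 16, align 8) → ends 64
within Msg: target at 4
48 + 4 = 52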